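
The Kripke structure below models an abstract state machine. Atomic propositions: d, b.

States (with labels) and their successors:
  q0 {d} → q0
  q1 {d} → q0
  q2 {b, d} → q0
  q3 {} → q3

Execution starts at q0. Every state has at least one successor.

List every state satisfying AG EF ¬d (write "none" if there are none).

{q3}

States satisfying EF ¬d: {q3}.
States satisfying AG EF ¬d: {q3}.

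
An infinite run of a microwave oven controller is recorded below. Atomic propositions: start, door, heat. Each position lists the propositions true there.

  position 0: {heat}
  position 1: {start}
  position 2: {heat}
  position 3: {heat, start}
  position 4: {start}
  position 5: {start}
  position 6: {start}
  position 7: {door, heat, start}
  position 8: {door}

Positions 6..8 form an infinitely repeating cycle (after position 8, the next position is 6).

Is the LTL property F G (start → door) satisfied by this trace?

No

G (start → door) is false at every position 0..8, so it never becomes true and F G (start → door) fails.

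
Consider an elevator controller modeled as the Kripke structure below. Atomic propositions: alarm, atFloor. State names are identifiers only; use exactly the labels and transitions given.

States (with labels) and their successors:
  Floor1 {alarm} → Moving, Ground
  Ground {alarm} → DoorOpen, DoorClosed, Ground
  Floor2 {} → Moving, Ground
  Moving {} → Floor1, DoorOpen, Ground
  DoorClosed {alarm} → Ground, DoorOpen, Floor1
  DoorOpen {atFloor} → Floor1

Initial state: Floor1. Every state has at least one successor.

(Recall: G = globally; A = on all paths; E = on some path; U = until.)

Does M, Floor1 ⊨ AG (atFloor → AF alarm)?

States satisfying atFloor → AF alarm: {Floor1, Ground, Floor2, Moving, DoorClosed, DoorOpen}.
States satisfying AG (atFloor → AF alarm): {Floor1, Ground, Floor2, Moving, DoorClosed, DoorOpen}.
Every state reachable from Floor1 satisfies atFloor → AF alarm.
Floor1 ∈ Sat(AG (atFloor → AF alarm)).

Satisfied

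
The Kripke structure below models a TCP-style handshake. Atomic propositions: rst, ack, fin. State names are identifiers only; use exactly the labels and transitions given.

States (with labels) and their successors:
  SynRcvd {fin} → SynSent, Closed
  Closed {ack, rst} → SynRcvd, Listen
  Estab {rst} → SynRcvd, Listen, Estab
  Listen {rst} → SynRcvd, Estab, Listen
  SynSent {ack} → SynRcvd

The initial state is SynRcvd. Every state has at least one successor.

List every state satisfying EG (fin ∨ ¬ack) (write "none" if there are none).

{Estab, Listen}

States satisfying fin ∨ ¬ack: {SynRcvd, Estab, Listen}.
States satisfying EG (fin ∨ ¬ack): {Estab, Listen}.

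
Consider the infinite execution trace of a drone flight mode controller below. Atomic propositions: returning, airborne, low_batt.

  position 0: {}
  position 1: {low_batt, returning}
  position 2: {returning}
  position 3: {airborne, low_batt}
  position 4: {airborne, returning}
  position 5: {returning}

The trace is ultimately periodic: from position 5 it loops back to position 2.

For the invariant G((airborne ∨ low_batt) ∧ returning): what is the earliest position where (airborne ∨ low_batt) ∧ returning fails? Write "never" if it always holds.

0

At position 0 the labels are {}, so (airborne ∨ low_batt) ∧ returning is false there. This is the first violation.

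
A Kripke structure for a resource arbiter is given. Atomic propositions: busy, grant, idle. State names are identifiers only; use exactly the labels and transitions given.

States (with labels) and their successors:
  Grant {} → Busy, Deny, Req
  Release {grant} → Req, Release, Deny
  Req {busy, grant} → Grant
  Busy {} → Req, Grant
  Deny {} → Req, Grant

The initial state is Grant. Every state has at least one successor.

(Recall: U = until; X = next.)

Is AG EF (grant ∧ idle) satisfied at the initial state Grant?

States satisfying EF (grant ∧ idle): ∅.
States satisfying AG EF (grant ∧ idle): ∅.
Busy is reachable from Grant and violates EF (grant ∧ idle), so AG fails at Grant.
Grant ∉ Sat(AG EF (grant ∧ idle)).

Does not hold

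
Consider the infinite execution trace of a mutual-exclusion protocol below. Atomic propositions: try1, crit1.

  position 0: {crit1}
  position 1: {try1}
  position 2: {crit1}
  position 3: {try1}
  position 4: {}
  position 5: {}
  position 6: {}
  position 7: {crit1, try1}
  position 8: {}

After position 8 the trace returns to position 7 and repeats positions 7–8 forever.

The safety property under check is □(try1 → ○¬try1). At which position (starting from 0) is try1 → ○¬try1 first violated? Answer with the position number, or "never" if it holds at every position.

try1 → ○¬try1 holds at every position 0..8, and those are all the positions the trace ever visits, so the invariant □(try1 → ○¬try1) is never violated.

never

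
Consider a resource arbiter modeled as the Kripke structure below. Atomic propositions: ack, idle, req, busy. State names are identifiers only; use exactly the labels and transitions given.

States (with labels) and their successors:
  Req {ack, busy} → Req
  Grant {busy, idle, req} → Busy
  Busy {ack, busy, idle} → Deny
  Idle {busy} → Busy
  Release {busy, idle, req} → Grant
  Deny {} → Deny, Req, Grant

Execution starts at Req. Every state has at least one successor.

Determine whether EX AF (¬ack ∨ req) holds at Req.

States satisfying AF (¬ack ∨ req): {Grant, Busy, Idle, Release, Deny}.
States satisfying EX AF (¬ack ∨ req): {Grant, Busy, Idle, Release, Deny}.
No suitable path/successor from Req witnesses the formula.
Req ∉ Sat(EX AF (¬ack ∨ req)).

Does not hold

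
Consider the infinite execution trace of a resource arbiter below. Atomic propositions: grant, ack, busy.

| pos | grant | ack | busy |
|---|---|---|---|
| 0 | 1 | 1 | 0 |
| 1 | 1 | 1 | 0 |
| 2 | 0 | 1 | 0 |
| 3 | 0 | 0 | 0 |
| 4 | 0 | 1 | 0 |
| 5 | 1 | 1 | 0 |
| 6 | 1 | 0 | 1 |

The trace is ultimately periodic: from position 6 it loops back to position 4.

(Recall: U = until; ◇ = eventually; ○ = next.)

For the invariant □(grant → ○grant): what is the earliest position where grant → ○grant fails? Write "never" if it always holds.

Check grant → ○grant at each position in order: 0 ✓.
At position 1 the labels are {ack, grant} and the next position 2 has {ack}, so grant → ○grant is false there. This is the first violation.

1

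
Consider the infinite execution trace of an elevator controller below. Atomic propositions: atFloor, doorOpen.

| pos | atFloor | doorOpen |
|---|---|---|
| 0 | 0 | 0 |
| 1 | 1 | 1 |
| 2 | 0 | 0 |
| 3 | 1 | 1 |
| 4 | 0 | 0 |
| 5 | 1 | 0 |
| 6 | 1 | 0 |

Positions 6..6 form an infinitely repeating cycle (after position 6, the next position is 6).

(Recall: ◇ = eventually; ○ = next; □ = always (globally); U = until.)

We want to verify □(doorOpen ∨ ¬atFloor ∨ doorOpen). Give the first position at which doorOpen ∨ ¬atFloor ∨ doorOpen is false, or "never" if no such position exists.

Check doorOpen ∨ ¬atFloor ∨ doorOpen at each position in order: 0 ✓, 1 ✓, 2 ✓, 3 ✓, 4 ✓.
At position 5 the labels are {atFloor}, so doorOpen ∨ ¬atFloor ∨ doorOpen is false there. This is the first violation.

5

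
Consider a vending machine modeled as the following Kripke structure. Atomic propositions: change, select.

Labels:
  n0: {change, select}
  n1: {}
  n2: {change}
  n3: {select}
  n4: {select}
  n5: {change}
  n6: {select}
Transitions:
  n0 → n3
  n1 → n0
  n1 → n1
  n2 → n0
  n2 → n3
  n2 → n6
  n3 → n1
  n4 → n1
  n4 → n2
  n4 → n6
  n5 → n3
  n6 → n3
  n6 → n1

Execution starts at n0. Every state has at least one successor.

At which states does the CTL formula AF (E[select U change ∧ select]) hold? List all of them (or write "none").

States satisfying E[select U change ∧ select]: {n0}.
States satisfying AF (E[select U change ∧ select]): {n0}.

{n0}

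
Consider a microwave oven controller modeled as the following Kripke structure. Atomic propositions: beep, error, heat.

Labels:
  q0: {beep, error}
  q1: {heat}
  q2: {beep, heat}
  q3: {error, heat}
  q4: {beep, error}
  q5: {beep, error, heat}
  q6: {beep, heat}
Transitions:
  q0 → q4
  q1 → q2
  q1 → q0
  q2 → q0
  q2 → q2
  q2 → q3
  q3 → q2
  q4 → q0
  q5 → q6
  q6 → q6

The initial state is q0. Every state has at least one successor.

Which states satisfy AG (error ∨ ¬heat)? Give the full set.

{q0, q4}

States satisfying error ∨ ¬heat: {q0, q3, q4, q5}.
States satisfying AG (error ∨ ¬heat): {q0, q4}.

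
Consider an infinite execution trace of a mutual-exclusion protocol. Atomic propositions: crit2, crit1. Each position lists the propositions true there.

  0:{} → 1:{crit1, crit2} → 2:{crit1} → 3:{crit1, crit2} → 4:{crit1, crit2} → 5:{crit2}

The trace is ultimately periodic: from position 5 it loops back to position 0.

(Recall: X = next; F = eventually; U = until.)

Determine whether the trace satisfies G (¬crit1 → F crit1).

¬crit1 → F crit1 holds at every position 0..5, and those are all positions ever visited, so G (¬crit1 → F crit1) holds.
Positions where ¬crit1 holds: 0, 5.
Check F crit1 at each: 0→ok, 5→ok.

Holds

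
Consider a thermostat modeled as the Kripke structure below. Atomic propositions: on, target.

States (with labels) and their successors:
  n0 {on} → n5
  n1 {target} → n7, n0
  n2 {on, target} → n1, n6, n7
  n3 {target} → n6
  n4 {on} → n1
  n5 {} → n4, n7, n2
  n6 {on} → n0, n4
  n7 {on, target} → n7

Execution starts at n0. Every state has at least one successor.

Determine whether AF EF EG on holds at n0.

Yes

States satisfying EF EG on: {n0, n1, n2, n3, n4, n5, n6, n7}.
States satisfying AF EF EG on: {n0, n1, n2, n3, n4, n5, n6, n7}.
n0 ∈ Sat(AF EF EG on).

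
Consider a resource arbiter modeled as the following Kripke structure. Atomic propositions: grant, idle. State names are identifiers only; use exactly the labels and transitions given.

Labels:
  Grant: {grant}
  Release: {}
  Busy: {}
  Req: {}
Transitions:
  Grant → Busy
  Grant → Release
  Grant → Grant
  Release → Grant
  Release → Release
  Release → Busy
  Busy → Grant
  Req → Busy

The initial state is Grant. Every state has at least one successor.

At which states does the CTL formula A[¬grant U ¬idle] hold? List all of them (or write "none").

States satisfying ¬grant: {Release, Busy, Req}.
States satisfying ¬idle: {Grant, Release, Busy, Req}.
States satisfying A[¬grant U ¬idle]: {Grant, Release, Busy, Req}.

{Grant, Release, Busy, Req}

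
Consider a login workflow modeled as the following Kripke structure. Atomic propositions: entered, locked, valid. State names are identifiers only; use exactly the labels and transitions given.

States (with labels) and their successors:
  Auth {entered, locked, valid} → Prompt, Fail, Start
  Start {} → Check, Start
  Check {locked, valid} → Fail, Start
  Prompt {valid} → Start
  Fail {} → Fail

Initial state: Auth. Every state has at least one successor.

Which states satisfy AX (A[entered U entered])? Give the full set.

none

States satisfying A[entered U entered]: {Auth}.
States satisfying AX (A[entered U entered]): ∅.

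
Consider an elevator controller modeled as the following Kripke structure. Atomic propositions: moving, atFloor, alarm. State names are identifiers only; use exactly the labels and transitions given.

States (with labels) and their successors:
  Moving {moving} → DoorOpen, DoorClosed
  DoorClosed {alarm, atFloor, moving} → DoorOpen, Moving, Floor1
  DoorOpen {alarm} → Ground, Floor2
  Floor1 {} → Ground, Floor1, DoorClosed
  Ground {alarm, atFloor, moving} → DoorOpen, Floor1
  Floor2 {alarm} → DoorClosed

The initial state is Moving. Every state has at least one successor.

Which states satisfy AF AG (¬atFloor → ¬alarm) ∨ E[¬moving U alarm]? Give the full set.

{DoorClosed, DoorOpen, Floor1, Ground, Floor2}

States satisfying AG (¬atFloor → ¬alarm): ∅.
States satisfying AF AG (¬atFloor → ¬alarm): ∅.
States satisfying ¬moving: {DoorOpen, Floor1, Floor2}.
States satisfying alarm: {DoorClosed, DoorOpen, Ground, Floor2}.
States satisfying E[¬moving U alarm]: {DoorClosed, DoorOpen, Floor1, Ground, Floor2}.
States satisfying AF AG (¬atFloor → ¬alarm) ∨ E[¬moving U alarm]: {DoorClosed, DoorOpen, Floor1, Ground, Floor2}.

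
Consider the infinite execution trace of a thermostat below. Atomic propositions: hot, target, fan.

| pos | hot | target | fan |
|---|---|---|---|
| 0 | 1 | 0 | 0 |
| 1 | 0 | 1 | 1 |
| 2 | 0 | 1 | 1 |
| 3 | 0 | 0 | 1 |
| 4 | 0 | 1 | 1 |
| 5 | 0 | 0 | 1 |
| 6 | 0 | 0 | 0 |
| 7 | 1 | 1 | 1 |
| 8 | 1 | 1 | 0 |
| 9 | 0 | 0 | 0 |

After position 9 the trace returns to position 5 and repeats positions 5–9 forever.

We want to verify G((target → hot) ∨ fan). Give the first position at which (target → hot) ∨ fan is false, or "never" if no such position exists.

(target → hot) ∨ fan holds at every position 0..9, and those are all the positions the trace ever visits, so the invariant G((target → hot) ∨ fan) is never violated.

never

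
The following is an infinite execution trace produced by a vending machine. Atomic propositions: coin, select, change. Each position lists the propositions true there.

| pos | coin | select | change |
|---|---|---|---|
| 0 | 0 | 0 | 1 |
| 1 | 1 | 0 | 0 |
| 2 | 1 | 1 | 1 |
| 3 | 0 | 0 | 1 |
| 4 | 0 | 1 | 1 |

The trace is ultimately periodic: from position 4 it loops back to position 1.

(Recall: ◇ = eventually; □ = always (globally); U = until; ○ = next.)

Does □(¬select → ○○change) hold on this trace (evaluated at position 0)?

¬select → ○○change must hold at every position from 0 onward. It fails at position 3, so □(¬select → ○○change) is false.
Positions where ¬select holds: 0, 1, 3.
Check ○○change at each: 0→ok, 1→ok, 3→fails.

Violated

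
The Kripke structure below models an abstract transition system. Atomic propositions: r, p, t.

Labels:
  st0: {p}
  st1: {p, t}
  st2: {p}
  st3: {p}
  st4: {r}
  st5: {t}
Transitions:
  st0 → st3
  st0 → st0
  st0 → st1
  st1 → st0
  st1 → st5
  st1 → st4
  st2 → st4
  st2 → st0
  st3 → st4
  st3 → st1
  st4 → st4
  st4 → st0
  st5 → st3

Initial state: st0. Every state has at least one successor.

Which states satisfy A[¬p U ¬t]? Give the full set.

States satisfying ¬p: {st4, st5}.
States satisfying ¬t: {st0, st2, st3, st4}.
States satisfying A[¬p U ¬t]: {st0, st2, st3, st4, st5}.

{st0, st2, st3, st4, st5}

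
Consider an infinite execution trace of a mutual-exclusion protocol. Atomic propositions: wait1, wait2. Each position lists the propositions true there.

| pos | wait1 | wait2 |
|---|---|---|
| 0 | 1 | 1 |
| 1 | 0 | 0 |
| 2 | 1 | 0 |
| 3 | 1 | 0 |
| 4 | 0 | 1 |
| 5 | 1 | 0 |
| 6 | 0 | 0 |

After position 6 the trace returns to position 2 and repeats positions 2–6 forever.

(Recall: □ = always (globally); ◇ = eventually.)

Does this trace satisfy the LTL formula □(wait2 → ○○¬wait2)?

wait2 → ○○¬wait2 holds at every position 0..6, and those are all positions ever visited, so □(wait2 → ○○¬wait2) holds.
Positions where wait2 holds: 0, 4.
Check ○○¬wait2 at each: 0→ok, 4→ok.

Satisfied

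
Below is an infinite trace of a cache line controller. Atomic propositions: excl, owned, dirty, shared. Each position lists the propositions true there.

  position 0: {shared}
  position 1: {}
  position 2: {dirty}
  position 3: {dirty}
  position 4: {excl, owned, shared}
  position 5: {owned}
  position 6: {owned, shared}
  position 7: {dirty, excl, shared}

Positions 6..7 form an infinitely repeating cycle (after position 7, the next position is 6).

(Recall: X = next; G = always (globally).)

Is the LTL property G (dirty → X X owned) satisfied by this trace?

dirty → X X owned must hold at every position from 0 onward. It fails at position 7, so G (dirty → X X owned) is false.
Positions where dirty holds: 2, 3, 7.
Check X X owned at each: 2→ok, 3→ok, 7→fails.

Does not hold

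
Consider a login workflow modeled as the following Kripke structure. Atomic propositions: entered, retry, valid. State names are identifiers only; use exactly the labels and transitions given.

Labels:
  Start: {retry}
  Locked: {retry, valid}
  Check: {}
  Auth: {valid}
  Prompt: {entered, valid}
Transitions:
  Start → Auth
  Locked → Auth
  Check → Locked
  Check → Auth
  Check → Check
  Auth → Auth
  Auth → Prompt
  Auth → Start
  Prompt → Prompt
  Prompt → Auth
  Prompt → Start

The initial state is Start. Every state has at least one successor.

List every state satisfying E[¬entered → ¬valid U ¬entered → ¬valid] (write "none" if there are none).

States satisfying ¬entered → ¬valid: {Start, Check, Prompt}.
States satisfying E[¬entered → ¬valid U ¬entered → ¬valid]: {Start, Check, Prompt}.

{Start, Check, Prompt}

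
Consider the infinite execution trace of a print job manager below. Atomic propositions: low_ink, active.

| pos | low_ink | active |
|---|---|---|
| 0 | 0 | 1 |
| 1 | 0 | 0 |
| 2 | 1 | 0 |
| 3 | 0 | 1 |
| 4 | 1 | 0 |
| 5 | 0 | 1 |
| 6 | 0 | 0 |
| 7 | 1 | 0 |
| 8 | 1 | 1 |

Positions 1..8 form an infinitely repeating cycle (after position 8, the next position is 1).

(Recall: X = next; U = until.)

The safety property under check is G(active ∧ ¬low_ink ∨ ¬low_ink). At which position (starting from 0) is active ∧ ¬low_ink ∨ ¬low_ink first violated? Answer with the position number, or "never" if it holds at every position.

Check active ∧ ¬low_ink ∨ ¬low_ink at each position in order: 0 ✓, 1 ✓.
At position 2 the labels are {low_ink}, so active ∧ ¬low_ink ∨ ¬low_ink is false there. This is the first violation.

2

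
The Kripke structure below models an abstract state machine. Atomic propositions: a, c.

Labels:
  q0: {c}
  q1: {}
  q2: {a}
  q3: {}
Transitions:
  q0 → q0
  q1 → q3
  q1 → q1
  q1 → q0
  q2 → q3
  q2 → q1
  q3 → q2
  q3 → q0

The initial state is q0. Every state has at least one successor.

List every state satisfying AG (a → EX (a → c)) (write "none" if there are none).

States satisfying a → EX (a → c): {q0, q1, q2, q3}.
States satisfying AG (a → EX (a → c)): {q0, q1, q2, q3}.

{q0, q1, q2, q3}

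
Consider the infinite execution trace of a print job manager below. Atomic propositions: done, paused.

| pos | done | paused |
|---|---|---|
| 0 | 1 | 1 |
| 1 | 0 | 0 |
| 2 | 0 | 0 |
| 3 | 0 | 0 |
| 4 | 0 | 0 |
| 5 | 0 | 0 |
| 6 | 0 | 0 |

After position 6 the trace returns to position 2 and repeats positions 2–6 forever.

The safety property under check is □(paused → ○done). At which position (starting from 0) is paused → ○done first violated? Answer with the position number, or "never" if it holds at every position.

At position 0 the labels are {done, paused} and the next position 1 has {}, so paused → ○done is false there. This is the first violation.

0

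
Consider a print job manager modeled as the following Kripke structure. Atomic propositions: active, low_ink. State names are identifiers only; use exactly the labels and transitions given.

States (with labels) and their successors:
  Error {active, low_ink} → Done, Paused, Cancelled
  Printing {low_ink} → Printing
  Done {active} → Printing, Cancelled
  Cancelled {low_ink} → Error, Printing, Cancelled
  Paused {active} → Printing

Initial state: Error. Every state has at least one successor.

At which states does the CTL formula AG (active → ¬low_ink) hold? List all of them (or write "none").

{Printing, Paused}

States satisfying active → ¬low_ink: {Printing, Done, Cancelled, Paused}.
States satisfying AG (active → ¬low_ink): {Printing, Paused}.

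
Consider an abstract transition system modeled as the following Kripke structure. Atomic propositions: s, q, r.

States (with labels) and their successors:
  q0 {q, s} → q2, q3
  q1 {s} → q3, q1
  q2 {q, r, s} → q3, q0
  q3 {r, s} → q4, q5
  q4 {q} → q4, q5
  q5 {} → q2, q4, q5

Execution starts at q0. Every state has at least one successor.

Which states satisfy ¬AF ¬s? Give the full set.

States satisfying ¬s: {q4, q5}.
States satisfying AF ¬s: {q3, q4, q5}.
States satisfying ¬AF ¬s: {q0, q1, q2}.

{q0, q1, q2}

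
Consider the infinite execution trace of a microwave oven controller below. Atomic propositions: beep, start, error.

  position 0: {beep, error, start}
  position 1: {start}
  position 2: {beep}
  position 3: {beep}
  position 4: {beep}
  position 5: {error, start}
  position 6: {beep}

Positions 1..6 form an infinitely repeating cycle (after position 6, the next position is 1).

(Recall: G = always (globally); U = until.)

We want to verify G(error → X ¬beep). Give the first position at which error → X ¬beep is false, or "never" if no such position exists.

Check error → X ¬beep at each position in order: 0 ✓, 1 ✓, 2 ✓, 3 ✓, 4 ✓.
At position 5 the labels are {error, start} and the next position 6 has {beep}, so error → X ¬beep is false there. This is the first violation.

5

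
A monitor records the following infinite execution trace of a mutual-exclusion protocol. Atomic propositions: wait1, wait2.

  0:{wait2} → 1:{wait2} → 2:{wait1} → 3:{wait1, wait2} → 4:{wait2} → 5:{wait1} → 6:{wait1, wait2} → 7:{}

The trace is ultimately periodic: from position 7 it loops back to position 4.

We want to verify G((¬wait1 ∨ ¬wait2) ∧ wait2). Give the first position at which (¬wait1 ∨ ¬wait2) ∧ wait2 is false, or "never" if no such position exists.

2

Check (¬wait1 ∨ ¬wait2) ∧ wait2 at each position in order: 0 ✓, 1 ✓.
At position 2 the labels are {wait1}, so (¬wait1 ∨ ¬wait2) ∧ wait2 is false there. This is the first violation.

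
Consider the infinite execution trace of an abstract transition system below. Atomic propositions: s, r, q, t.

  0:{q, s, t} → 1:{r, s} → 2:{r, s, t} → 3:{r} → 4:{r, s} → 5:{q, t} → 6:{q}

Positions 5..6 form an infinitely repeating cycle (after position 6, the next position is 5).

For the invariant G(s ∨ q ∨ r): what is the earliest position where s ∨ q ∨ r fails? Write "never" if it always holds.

never

s ∨ q ∨ r holds at every position 0..6, and those are all the positions the trace ever visits, so the invariant G(s ∨ q ∨ r) is never violated.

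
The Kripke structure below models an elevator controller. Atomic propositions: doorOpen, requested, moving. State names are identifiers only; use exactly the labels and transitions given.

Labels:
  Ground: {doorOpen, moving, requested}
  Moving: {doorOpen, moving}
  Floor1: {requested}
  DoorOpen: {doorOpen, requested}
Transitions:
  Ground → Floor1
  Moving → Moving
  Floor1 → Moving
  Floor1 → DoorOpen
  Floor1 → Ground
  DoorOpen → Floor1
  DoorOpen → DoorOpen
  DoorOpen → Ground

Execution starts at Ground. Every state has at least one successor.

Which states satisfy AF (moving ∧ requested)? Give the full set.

{Ground}

States satisfying moving ∧ requested: {Ground}.
States satisfying AF (moving ∧ requested): {Ground}.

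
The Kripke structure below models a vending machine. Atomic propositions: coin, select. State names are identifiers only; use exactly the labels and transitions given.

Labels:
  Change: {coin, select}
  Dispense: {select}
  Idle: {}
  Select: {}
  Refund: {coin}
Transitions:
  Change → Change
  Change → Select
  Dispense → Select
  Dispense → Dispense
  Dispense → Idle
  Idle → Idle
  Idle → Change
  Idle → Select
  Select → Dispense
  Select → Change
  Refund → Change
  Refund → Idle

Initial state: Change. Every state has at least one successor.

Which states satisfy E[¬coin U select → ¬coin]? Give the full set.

{Dispense, Idle, Select, Refund}

States satisfying ¬coin: {Dispense, Idle, Select}.
States satisfying select → ¬coin: {Dispense, Idle, Select, Refund}.
States satisfying E[¬coin U select → ¬coin]: {Dispense, Idle, Select, Refund}.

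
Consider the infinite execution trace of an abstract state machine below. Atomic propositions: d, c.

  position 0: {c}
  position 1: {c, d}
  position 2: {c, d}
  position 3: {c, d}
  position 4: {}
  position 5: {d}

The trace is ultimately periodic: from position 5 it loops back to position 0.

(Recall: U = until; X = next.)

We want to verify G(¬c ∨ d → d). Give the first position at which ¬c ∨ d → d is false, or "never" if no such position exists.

Check ¬c ∨ d → d at each position in order: 0 ✓, 1 ✓, 2 ✓, 3 ✓.
At position 4 the labels are {}, so ¬c ∨ d → d is false there. This is the first violation.

4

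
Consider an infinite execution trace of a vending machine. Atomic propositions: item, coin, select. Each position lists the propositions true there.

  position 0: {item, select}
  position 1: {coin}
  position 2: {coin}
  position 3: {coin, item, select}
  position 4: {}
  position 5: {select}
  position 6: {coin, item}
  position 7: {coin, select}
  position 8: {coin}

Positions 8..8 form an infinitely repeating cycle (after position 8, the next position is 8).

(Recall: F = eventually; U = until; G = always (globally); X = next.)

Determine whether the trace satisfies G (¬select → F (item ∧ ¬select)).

¬select → F (item ∧ ¬select) must hold at every position from 0 onward. It fails at position 8, so G (¬select → F (item ∧ ¬select)) is false.
Positions where ¬select holds: 1, 2, 4, 6, 8.
Check F (item ∧ ¬select) at each: 1→ok, 2→ok, 4→ok, 6→ok, 8→fails.

Violated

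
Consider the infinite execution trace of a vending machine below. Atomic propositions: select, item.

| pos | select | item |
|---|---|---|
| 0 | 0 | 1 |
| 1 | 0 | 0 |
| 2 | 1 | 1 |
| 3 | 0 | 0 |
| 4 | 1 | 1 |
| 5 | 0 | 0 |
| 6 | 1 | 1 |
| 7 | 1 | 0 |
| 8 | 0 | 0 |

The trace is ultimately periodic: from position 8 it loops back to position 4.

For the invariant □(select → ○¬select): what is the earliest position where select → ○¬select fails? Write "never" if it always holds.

Check select → ○¬select at each position in order: 0 ✓, 1 ✓, 2 ✓, 3 ✓, 4 ✓, 5 ✓.
At position 6 the labels are {item, select} and the next position 7 has {select}, so select → ○¬select is false there. This is the first violation.

6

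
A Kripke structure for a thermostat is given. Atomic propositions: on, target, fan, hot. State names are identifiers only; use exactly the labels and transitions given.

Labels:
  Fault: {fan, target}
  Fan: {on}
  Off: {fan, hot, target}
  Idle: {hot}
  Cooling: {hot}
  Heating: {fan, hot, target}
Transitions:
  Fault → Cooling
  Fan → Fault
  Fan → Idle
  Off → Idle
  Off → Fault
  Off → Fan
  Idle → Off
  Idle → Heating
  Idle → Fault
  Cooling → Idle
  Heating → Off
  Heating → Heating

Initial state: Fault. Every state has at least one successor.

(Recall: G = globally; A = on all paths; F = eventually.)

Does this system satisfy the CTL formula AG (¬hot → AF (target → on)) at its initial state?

States satisfying ¬hot → AF (target → on): {Fault, Fan, Off, Idle, Cooling, Heating}.
States satisfying AG (¬hot → AF (target → on)): {Fault, Fan, Off, Idle, Cooling, Heating}.
Every state reachable from Fault satisfies ¬hot → AF (target → on).
Fault ∈ Sat(AG (¬hot → AF (target → on))).

Yes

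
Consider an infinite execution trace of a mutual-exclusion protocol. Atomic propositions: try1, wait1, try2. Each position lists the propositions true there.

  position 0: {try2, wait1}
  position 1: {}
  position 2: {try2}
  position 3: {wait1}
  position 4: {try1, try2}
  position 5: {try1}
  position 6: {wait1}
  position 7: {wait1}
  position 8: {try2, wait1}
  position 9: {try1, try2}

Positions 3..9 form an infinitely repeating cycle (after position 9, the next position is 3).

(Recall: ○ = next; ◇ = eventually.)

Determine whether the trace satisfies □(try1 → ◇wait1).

Holds

try1 → ◇wait1 holds at every position 0..9, and those are all positions ever visited, so □(try1 → ◇wait1) holds.
Positions where try1 holds: 4, 5, 9.
Check ◇wait1 at each: 4→ok, 5→ok, 9→ok.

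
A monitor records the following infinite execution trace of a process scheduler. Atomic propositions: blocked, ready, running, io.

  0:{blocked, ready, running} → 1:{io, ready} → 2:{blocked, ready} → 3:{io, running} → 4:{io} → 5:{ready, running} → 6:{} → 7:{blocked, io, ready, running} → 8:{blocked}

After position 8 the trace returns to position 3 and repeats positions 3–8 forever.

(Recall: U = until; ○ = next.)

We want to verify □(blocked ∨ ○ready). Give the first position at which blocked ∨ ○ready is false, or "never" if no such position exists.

3

Check blocked ∨ ○ready at each position in order: 0 ✓, 1 ✓, 2 ✓.
At position 3 the labels are {io, running} and the next position 4 has {io}, so blocked ∨ ○ready is false there. This is the first violation.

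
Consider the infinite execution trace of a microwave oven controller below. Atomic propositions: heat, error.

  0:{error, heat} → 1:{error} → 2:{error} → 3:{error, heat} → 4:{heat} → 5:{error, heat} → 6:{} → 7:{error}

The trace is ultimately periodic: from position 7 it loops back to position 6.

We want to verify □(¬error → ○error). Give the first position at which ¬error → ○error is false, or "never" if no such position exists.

¬error → ○error holds at every position 0..7, and those are all the positions the trace ever visits, so the invariant □(¬error → ○error) is never violated.

never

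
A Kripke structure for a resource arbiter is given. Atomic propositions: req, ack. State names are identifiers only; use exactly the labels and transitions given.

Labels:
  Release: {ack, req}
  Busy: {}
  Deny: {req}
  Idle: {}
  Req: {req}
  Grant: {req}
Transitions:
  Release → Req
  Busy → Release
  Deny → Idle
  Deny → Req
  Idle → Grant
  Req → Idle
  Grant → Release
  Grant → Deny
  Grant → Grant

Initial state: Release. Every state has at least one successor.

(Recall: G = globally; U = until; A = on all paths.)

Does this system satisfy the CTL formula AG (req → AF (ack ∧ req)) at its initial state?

States satisfying req → AF (ack ∧ req): {Release, Busy, Idle}.
States satisfying AG (req → AF (ack ∧ req)): ∅.
Deny is reachable from Release and violates req → AF (ack ∧ req), so AG fails at Release.
Release ∉ Sat(AG (req → AF (ack ∧ req))).

No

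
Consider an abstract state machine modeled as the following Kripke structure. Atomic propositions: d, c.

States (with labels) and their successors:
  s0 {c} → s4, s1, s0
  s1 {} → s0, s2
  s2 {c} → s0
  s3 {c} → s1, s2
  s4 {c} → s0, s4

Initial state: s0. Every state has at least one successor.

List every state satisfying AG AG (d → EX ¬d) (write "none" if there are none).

States satisfying AG (d → EX ¬d): {s0, s1, s2, s3, s4}.
States satisfying AG AG (d → EX ¬d): {s0, s1, s2, s3, s4}.

{s0, s1, s2, s3, s4}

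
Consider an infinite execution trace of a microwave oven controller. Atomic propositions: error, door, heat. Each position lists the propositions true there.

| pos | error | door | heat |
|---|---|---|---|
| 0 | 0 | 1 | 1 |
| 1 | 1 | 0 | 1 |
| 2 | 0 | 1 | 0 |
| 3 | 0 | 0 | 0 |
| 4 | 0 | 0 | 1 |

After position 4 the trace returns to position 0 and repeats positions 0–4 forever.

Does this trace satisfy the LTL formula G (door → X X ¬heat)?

door → X X ¬heat must hold at every position from 0 onward. It fails at position 2, so G (door → X X ¬heat) is false.
Positions where door holds: 0, 2.
Check X X ¬heat at each: 0→ok, 2→fails.

No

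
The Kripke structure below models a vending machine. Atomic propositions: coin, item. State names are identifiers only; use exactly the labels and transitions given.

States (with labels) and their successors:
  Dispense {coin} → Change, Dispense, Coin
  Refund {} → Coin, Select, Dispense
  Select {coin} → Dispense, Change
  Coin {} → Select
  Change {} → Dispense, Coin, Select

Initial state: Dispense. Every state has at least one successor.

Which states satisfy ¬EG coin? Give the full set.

{Refund, Coin, Change}

States satisfying coin: {Dispense, Select}.
States satisfying EG coin: {Dispense, Select}.
States satisfying ¬EG coin: {Refund, Coin, Change}.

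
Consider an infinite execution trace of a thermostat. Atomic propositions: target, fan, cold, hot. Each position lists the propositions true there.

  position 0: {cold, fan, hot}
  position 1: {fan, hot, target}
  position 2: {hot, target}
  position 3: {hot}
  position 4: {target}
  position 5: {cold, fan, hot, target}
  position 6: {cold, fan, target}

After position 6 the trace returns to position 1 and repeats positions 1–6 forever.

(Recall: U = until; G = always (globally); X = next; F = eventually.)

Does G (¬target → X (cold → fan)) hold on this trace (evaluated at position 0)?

Satisfied

¬target → X (cold → fan) holds at every position 0..6, and those are all positions ever visited, so G (¬target → X (cold → fan)) holds.
Positions where ¬target holds: 0, 3.
Check X (cold → fan) at each: 0→ok, 3→ok.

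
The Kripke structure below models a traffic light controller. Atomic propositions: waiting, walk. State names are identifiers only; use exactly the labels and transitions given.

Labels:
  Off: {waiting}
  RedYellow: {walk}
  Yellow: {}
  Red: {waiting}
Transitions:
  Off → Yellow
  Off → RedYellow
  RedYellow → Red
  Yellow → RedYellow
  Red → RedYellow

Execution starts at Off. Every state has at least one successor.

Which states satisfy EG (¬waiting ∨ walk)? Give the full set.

none

States satisfying ¬waiting ∨ walk: {RedYellow, Yellow}.
States satisfying EG (¬waiting ∨ walk): ∅.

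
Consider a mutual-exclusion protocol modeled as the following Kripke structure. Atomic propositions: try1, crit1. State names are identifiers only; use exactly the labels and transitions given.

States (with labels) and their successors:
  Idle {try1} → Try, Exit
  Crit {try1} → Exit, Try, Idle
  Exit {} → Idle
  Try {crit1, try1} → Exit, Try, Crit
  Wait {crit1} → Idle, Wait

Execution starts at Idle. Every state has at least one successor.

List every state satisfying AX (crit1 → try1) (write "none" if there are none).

States satisfying crit1 → try1: {Idle, Crit, Exit, Try}.
States satisfying AX (crit1 → try1): {Idle, Crit, Exit, Try}.

{Idle, Crit, Exit, Try}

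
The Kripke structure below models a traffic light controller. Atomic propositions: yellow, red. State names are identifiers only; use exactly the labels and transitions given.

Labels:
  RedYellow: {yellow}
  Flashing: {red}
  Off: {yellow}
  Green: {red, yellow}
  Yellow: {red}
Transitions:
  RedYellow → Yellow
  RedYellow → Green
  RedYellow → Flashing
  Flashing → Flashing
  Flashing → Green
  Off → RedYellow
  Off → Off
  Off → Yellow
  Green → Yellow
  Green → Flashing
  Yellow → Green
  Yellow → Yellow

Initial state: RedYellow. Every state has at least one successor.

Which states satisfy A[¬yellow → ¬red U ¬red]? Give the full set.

States satisfying ¬yellow → ¬red: {RedYellow, Off, Green}.
States satisfying ¬red: {RedYellow, Off}.
States satisfying A[¬yellow → ¬red U ¬red]: {RedYellow, Off}.

{RedYellow, Off}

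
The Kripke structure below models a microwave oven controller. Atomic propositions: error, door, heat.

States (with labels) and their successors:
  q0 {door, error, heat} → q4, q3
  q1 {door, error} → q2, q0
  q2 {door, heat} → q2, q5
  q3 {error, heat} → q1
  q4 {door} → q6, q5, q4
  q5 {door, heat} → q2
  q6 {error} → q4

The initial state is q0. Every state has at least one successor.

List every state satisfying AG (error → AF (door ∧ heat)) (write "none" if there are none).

{q2, q5}

States satisfying error → AF (door ∧ heat): {q0, q1, q2, q3, q4, q5}.
States satisfying AG (error → AF (door ∧ heat)): {q2, q5}.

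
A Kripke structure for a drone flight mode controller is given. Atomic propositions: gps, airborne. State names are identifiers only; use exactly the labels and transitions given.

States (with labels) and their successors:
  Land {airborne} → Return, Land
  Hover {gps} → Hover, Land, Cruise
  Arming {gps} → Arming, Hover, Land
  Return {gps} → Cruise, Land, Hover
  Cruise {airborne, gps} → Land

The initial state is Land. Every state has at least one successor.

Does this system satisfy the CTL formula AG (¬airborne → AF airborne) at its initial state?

States satisfying ¬airborne → AF airborne: {Land, Cruise}.
States satisfying AG (¬airborne → AF airborne): ∅.
Hover is reachable from Land and violates ¬airborne → AF airborne, so AG fails at Land.
Land ∉ Sat(AG (¬airborne → AF airborne)).

Does not hold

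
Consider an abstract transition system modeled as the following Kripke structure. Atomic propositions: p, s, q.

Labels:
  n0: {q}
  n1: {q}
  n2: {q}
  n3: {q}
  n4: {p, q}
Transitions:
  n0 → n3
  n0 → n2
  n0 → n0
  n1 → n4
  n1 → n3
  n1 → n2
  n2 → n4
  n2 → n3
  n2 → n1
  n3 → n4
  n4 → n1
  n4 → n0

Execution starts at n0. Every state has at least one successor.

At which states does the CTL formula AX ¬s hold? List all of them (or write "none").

States satisfying ¬s: {n0, n1, n2, n3, n4}.
States satisfying AX ¬s: {n0, n1, n2, n3, n4}.

{n0, n1, n2, n3, n4}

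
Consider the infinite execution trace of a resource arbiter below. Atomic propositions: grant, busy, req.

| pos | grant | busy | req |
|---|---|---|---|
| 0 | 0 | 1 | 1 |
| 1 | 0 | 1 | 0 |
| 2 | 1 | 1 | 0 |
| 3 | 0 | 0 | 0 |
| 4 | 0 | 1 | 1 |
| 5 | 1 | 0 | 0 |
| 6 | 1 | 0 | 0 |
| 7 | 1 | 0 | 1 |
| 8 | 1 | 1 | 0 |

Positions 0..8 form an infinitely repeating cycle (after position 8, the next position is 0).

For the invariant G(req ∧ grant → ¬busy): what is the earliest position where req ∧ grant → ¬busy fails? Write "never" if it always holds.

req ∧ grant → ¬busy holds at every position 0..8, and those are all the positions the trace ever visits, so the invariant G(req ∧ grant → ¬busy) is never violated.

never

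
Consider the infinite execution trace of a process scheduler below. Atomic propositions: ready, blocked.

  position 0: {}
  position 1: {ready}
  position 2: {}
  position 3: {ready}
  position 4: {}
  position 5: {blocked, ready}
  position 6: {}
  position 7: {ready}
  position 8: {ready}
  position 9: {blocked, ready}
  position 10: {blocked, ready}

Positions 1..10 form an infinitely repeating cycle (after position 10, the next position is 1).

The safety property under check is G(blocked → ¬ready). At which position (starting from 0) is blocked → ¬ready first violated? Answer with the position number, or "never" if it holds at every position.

5

Check blocked → ¬ready at each position in order: 0 ✓, 1 ✓, 2 ✓, 3 ✓, 4 ✓.
At position 5 the labels are {blocked, ready}, so blocked → ¬ready is false there. This is the first violation.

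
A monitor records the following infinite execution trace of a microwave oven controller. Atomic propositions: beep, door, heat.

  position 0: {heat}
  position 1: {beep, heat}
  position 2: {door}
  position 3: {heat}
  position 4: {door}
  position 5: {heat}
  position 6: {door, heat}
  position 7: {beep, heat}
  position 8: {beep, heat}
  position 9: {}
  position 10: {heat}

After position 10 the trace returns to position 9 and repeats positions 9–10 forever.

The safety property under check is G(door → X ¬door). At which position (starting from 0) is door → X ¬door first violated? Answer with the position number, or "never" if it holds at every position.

never

door → X ¬door holds at every position 0..10, and those are all the positions the trace ever visits, so the invariant G(door → X ¬door) is never violated.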